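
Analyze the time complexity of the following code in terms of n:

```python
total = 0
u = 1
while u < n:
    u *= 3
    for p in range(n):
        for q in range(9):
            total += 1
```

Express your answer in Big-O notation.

Each loop level contributes: log n × n × 1. Multiplying the contributions gives O(n log n).

Answer: O(n log n)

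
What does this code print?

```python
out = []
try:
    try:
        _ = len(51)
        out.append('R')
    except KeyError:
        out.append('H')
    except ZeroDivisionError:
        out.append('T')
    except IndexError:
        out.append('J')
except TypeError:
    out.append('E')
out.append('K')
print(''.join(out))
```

Execution trace: 'E' (outer except TypeError) → 'K' (after the try/except). Output: EK

Answer: EK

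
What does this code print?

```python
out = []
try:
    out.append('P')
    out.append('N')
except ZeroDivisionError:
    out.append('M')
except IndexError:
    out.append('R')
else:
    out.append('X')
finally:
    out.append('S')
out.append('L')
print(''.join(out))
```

Execution trace: 'P' (try body) → 'N' (try body, no exception) → 'X' (else) → 'S' (finally) → 'L' (after the try/except). Output: PNXSL

Answer: PNXSL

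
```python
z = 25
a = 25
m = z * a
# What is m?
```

Trace:
`z = 25` → z = 25
`a = 25` → a = 25
`m = z * a` → m = 625
So m = 625

Answer: 625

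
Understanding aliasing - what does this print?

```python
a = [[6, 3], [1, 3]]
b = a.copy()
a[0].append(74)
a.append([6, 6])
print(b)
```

Key concept: shallow copy with nested lists.
Step by step:
`a = [[6, 3], [1, 3]]` → a = [[6, 3], [1, 3]]
`b = a.copy()` → b = [[6, 3], [1, 3]]
`a[0].append(74)` → a = [[6, 3, 74], [1, 3]]; b = [[6, 3, 74], [1, 3]]
`a.append([6, 6])` → a = [[6, 3, 74], [1, 3], [6, 6]]
`print(b)` → prints [[6, 3, 74], [1, 3]]

Answer: [[6, 3, 74], [1, 3]]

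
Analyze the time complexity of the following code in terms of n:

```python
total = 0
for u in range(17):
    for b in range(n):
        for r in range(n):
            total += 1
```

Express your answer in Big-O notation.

Each loop level contributes: 1 × n × n. Multiplying the contributions gives O(n^2).

Answer: O(n^2)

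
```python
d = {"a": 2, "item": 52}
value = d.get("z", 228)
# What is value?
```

Trace:
`d = {"a": 2, "item": 52}` → d = {'a': 2, 'item': 52}
`value = d.get("z", 228)` → value = 228
So value = 228

Answer: 228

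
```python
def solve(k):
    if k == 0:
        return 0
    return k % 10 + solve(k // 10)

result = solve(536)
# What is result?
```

Sum of digits of 536: 6 + 3 + 5 = 14

Answer: 14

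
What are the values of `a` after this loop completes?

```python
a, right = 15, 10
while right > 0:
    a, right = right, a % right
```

GCD of 15 and 10
`a` takes the values: 15 → 10 → 5

Answer: 5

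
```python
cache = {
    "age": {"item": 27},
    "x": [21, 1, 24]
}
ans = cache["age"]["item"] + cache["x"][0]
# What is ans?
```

Trace:
`cache = { ...` → cache = {'age': {'item': 27}, 'x': [21, 1, 24]}
`ans = cache["age"]["item"] + cache["x"][0]` → ans = 48
So ans = 48

Answer: 48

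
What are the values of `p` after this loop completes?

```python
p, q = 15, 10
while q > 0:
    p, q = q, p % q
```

GCD of 15 and 10
`p` takes the values: 15 → 10 → 5

Answer: 5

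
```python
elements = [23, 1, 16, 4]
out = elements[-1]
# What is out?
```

Trace:
`elements = [23, 1, 16, 4]` → elements = [23, 1, 16, 4]
`out = elements[-1]` → out = 4
So out = 4

Answer: 4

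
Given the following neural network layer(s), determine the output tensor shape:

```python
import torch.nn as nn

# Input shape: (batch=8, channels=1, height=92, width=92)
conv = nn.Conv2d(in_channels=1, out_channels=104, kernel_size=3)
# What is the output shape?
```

Input: (8, 1, 92, 92) -> Output: (8, 104, 90, 90)

Answer: (8, 104, 90, 90)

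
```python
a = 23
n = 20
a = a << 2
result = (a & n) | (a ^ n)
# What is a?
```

Trace:
`a = 23` → a = 23
`n = 20` → n = 20
`a = a << 2` → a = 92
`result = (a & n) | (a ^ n)` → result = 92
So a = 92

Answer: 92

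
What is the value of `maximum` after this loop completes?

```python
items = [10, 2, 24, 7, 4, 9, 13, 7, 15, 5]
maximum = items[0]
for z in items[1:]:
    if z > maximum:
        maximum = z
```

Maximum of [10, 2, 24, 7, 4, 9, 13, 7, 15, 5]
`maximum` takes the values: 10 → 24

Answer: 24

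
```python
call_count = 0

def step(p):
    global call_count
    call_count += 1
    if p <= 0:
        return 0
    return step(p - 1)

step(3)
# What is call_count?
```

Linear recursion stepping by 1: 4 calls from p=3 down to ≤0.

Answer: 4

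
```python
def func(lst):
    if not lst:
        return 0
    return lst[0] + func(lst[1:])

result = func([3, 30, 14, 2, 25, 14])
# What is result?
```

3 + 30 + 14 + 2 + 25 + 14 + 0 = 88

Answer: 88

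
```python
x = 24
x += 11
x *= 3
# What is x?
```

Trace:
`x = 24` → x = 24
`x += 11` → x = 35
`x *= 3` → x = 105
So x = 105

Answer: 105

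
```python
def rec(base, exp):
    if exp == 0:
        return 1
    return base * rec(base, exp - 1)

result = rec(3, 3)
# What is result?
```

rec(3, 3) = 3 * 3 * 3 = 27

Answer: 27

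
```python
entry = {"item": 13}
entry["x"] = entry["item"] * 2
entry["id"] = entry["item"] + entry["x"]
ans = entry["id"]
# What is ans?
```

Trace:
`entry = {"item": 13}` → entry = {'item': 13}
`entry["x"] = entry["item"] * 2` → entry = {'item': 13, 'x': 26}
`entry["id"] = entry["item"] + entry["x"]` → entry = {'item': 13, 'x': 26, 'id': 39}
`ans = entry["id"]` → ans = 39
So ans = 39

Answer: 39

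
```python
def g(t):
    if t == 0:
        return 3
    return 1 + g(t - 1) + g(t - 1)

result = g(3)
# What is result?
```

g(t) = 1 + 2·g(t-1), g(0)=3. Closed form: (3+1)·2^3 - 1 = 31.

Answer: 31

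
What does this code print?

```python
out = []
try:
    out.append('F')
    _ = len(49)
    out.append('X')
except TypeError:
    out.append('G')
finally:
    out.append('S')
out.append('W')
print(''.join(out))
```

Execution trace: 'F' (try body) → 'G' (except TypeError) → 'S' (finally) → 'W' (after the try/except). Output: FGSW

Answer: FGSW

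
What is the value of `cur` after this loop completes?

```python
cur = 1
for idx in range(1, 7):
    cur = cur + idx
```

Start at 1, add 1 through 6
`cur` takes the values: 1 → 2 → 4 → 7 → 11 → 16 → 22

Answer: 22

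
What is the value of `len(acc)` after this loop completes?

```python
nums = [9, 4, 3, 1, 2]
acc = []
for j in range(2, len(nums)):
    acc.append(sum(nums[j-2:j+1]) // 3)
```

Number of 3-element averages
`acc` takes the values: [] → [5] → [5, 2] → [5, 2, 2]
So `len(acc)` = 3

Answer: 3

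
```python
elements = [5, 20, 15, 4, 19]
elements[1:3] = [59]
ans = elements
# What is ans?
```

Trace:
`elements = [5, 20, 15, 4, 19]` → elements = [5, 20, 15, 4, 19]
`elements[1:3] = [59]` → elements = [5, 59, 4, 19]
`ans = elements` → ans = [5, 59, 4, 19]
So ans = [5, 59, 4, 19]

Answer: [5, 59, 4, 19]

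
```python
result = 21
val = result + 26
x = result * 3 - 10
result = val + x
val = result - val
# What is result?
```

Trace:
`result = 21` → result = 21
`val = result + 26` → val = 47
`x = result * 3 - 10` → x = 53
`result = val + x` → result = 100
`val = result - val` → val = 53
So result = 100

Answer: 100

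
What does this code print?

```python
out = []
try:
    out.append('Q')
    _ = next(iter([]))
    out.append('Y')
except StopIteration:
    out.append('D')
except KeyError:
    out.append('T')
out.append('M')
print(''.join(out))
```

Execution trace: 'Q' (try body) → 'D' (except StopIteration) → 'M' (after the try/except). Output: QDM

Answer: QDM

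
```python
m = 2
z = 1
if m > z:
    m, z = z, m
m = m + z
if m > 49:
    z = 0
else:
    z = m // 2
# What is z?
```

Trace:
`m = 2` → m = 2
`z = 1` → z = 1
`if m > z: ...` → m > z is True → m = 1; z = 2
`m = m + z` → m = 3
`if m > 49: ...` → m > 49 is False, take else branch → z = 1
So z = 1

Answer: 1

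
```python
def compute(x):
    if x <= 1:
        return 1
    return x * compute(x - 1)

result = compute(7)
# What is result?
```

compute(7) = 7 * 6 * 5 * 4 * 3 * 2 * 1 = 5040

Answer: 5040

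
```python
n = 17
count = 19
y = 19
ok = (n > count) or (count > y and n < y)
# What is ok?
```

Trace:
`n = 17` → n = 17
`count = 19` → count = 19
`y = 19` → y = 19
`ok = (n > count) or (count > y and n < y)` → ok = False
So ok = False

Answer: False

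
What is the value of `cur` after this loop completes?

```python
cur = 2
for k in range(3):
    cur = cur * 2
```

Multiply by 2, 3 times: 2 * 2^3 = 16
`cur` takes the values: 2 → 4 → 8 → 16

Answer: 16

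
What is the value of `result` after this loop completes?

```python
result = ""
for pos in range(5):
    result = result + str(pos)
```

Concatenate digits 0 to 4
`result` takes the values: "" → "0" → "01" → "012" → "0123" → "01234"

Answer: "01234"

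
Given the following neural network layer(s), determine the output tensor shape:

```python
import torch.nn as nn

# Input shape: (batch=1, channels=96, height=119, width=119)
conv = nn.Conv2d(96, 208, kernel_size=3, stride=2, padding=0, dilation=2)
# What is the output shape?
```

Input: (1, 96, 119, 119) -> Output: (1, 208, 58, 58)

Answer: (1, 208, 58, 58)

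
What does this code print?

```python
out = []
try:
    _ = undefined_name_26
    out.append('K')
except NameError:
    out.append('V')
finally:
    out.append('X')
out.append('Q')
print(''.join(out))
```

Execution trace: 'V' (except NameError) → 'X' (finally) → 'Q' (after the try/except). Output: VXQ

Answer: VXQ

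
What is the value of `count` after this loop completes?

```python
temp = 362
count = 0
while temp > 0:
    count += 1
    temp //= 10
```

Count digits by repeated division by 10
`count` takes the values: 0 → 1 → 2 → 3

Answer: 3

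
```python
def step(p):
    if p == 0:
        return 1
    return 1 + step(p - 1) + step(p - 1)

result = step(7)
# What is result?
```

step(p) = 1 + 2·step(p-1), step(0)=1. Closed form: (1+1)·2^7 - 1 = 255.

Answer: 255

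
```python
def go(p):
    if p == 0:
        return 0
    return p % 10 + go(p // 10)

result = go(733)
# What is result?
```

Sum of digits of 733: 3 + 3 + 7 = 13

Answer: 13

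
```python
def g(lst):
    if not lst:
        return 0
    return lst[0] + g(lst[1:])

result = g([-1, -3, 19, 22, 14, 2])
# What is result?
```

(-1) + (-3) + 19 + 22 + 14 + 2 + 0 = 53

Answer: 53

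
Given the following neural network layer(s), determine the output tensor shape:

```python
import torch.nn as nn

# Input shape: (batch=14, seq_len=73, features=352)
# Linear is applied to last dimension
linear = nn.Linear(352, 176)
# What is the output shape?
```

Input: (14, 73, 352) -> Output: (14, 73, 176)

Answer: (14, 73, 176)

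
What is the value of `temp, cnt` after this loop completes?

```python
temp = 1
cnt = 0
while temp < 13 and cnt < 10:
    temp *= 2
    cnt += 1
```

Double until >= 13 or 10 iterations
`temp, cnt` takes the values: (1, 0) → (2, 0) → (2, 1) → (4, 1) → (4, 2) → (8, 2) → (8, 3) → (16, 3) → (16, 4)

Answer: 16, 4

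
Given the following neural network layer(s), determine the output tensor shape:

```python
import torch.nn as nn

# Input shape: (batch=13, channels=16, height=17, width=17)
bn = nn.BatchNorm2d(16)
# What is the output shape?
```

Input: (13, 16, 17, 17) -> Output: (13, 16, 17, 17)

Answer: (13, 16, 17, 17)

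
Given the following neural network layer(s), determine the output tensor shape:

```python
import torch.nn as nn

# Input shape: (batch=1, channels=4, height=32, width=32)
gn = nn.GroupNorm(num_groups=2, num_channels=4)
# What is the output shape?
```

Input: (1, 4, 32, 32) -> Output: (1, 4, 32, 32)

Answer: (1, 4, 32, 32)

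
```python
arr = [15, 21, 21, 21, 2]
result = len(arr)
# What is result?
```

Trace:
`arr = [15, 21, 21, 21, 2]` → arr = [15, 21, 21, 21, 2]
`result = len(arr)` → result = 5
So result = 5

Answer: 5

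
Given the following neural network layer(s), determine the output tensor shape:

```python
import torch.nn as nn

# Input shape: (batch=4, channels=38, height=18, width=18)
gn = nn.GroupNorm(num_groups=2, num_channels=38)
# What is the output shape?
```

Input: (4, 38, 18, 18) -> Output: (4, 38, 18, 18)

Answer: (4, 38, 18, 18)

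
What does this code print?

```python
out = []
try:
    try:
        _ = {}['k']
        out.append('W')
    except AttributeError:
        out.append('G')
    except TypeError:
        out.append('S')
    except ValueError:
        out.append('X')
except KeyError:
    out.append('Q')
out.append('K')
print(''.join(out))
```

Execution trace: 'Q' (outer except KeyError) → 'K' (after the try/except). Output: QK

Answer: QK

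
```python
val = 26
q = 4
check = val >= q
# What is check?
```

Trace:
`val = 26` → val = 26
`q = 4` → q = 4
`check = val >= q` → check = True
So check = True

Answer: True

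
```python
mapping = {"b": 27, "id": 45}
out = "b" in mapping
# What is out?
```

Trace:
`mapping = {"b": 27, "id": 45}` → mapping = {'b': 27, 'id': 45}
`out = "b" in mapping` → out = True
So out = True

Answer: True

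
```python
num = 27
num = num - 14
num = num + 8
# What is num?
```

Trace:
`num = 27` → num = 27
`num = num - 14` → num = 13
`num = num + 8` → num = 21
So num = 21

Answer: 21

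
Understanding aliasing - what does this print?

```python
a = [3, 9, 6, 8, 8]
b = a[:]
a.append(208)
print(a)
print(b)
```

Key concept: slice [:] creates copy.
Step by step:
`a = [3, 9, 6, 8, 8]` → a = [3, 9, 6, 8, 8]
`b = a[:]` → b = [3, 9, 6, 8, 8]
`a.append(208)` → a = [3, 9, 6, 8, 8, 208]
`print(a)` → prints [3, 9, 6, 8, 8, 208]
`print(b)` → prints [3, 9, 6, 8, 8]

Answer:
[3, 9, 6, 8, 8, 208]
[3, 9, 6, 8, 8]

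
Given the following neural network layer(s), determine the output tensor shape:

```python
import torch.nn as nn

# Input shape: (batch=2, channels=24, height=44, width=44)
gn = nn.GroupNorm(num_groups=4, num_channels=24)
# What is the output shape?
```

Input: (2, 24, 44, 44) -> Output: (2, 24, 44, 44)

Answer: (2, 24, 44, 44)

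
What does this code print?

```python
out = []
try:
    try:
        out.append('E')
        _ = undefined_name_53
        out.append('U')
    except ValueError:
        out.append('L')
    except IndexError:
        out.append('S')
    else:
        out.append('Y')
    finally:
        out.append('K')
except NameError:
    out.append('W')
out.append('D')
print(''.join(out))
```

Execution trace: 'E' (try body) → 'K' (finally) → 'W' (outer except NameError) → 'D' (after the try/except). Output: EKWD

Answer: EKWD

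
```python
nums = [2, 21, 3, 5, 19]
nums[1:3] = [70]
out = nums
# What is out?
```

Trace:
`nums = [2, 21, 3, 5, 19]` → nums = [2, 21, 3, 5, 19]
`nums[1:3] = [70]` → nums = [2, 70, 5, 19]
`out = nums` → out = [2, 70, 5, 19]
So out = [2, 70, 5, 19]

Answer: [2, 70, 5, 19]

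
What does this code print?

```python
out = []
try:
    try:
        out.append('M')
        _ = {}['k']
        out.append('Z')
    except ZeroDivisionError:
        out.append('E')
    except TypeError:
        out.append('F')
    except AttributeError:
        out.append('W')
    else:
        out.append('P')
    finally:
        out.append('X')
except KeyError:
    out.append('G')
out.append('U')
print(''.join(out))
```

Execution trace: 'M' (try body) → 'X' (finally) → 'G' (outer except KeyError) → 'U' (after the try/except). Output: MXGU

Answer: MXGU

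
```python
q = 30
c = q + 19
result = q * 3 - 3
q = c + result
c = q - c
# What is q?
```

Trace:
`q = 30` → q = 30
`c = q + 19` → c = 49
`result = q * 3 - 3` → result = 87
`q = c + result` → q = 136
`c = q - c` → c = 87
So q = 136

Answer: 136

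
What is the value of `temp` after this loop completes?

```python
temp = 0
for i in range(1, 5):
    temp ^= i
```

XOR of 1 to 4
`temp` takes the values: 0 → 1 → 3 → 0 → 4

Answer: 4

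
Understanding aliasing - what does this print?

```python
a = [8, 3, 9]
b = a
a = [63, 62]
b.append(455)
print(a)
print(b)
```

Key concept: rebinding vs mutation: a is rebound to a new list, b still points at the original.
Step by step:
`a = [8, 3, 9]` → a = [8, 3, 9]
`b = a` → b = [8, 3, 9] (same object as a)
`a = [63, 62]` → a = [63, 62]
`b.append(455)` → b = [8, 3, 9, 455]
`print(a)` → prints [63, 62]
`print(b)` → prints [8, 3, 9, 455]

Answer:
[63, 62]
[8, 3, 9, 455]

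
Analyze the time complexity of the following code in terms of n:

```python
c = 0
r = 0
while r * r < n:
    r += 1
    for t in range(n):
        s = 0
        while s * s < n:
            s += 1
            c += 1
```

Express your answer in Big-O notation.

Each loop level contributes: √n × n × √n. Multiplying the contributions gives O(n^2).

Answer: O(n^2)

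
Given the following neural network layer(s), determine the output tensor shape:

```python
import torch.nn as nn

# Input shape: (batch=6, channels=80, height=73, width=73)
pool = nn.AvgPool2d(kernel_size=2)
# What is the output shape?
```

Input: (6, 80, 73, 73) -> Output: (6, 80, 36, 36)

Answer: (6, 80, 36, 36)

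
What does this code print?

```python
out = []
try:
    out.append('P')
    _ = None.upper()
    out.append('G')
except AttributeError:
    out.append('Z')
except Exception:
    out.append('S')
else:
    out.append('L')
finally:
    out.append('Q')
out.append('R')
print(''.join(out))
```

Execution trace: 'P' (try body) → 'Z' (except AttributeError) → 'Q' (finally) → 'R' (after the try/except). Output: PZQR

Answer: PZQR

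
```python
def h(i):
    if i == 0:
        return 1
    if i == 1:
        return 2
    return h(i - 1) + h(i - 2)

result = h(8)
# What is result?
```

Build up from base cases: h(0)=1, h(1)=2, h(2)=3, h(3)=5, h(4)=8, h(5)=13, h(6)=21, ..., h(8)=55

Answer: 55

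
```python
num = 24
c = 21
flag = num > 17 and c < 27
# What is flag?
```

Trace:
`num = 24` → num = 24
`c = 21` → c = 21
`flag = num > 17 and c < 27` → flag = True
So flag = True

Answer: True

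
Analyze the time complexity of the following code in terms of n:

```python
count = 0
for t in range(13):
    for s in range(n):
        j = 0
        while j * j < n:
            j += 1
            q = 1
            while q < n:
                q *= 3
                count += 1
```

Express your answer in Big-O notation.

Each loop level contributes: 1 × n × √n × log n. Multiplying the contributions gives O(n√n log n).

Answer: O(n√n log n)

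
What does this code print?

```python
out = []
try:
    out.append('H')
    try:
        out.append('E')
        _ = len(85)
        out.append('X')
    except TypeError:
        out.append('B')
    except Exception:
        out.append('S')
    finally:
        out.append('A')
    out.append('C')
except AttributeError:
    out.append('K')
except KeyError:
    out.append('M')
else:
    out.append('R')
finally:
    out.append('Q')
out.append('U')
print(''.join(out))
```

Execution trace: 'H' (try body) → 'E' (inner try body) → 'B' (inner except TypeError) → 'A' (inner finally) → 'C' (try body, no exception) → 'R' (else) → 'Q' (finally) → 'U' (after the try/except). Output: HEBACRQU

Answer: HEBACRQU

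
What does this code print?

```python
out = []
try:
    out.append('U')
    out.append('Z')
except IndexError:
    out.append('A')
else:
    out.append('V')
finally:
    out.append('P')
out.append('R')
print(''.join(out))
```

Execution trace: 'U' (try body) → 'Z' (try body, no exception) → 'V' (else) → 'P' (finally) → 'R' (after the try/except). Output: UZVPR

Answer: UZVPR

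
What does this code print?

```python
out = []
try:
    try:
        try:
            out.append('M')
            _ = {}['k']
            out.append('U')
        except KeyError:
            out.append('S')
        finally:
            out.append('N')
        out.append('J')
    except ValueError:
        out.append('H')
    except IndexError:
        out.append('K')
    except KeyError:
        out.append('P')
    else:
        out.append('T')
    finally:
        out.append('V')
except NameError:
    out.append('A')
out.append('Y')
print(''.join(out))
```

Execution trace: 'M' (inner try body) → 'S' (inner except KeyError) → 'N' (inner finally) → 'J' (try body, no exception) → 'T' (else) → 'V' (finally) → 'Y' (after the try/except). Output: MSNJTVY

Answer: MSNJTVY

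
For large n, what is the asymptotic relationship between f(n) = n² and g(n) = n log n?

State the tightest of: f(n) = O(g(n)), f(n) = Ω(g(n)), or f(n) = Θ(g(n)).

n² vs n log n: f(n) = Ω(g(n)) but not O(g(n)) — n² grows strictly faster than n log n.

Answer: f(n) = Ω(g(n)) but not O(g(n)) — n² grows strictly faster than n log n.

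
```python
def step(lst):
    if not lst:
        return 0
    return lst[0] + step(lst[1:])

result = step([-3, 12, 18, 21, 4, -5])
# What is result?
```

(-3) + 12 + 18 + 21 + 4 + (-5) + 0 = 47

Answer: 47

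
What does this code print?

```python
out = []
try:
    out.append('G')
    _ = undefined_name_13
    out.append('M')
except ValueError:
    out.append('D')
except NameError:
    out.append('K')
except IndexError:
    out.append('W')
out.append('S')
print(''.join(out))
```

Execution trace: 'G' (try body) → 'K' (except NameError) → 'S' (after the try/except). Output: GKS

Answer: GKS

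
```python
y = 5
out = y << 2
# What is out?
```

Trace:
`y = 5` → y = 5
`out = y << 2` → out = 20
So out = 20

Answer: 20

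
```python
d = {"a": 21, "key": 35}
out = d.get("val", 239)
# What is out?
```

Trace:
`d = {"a": 21, "key": 35}` → d = {'a': 21, 'key': 35}
`out = d.get("val", 239)` → out = 239
So out = 239

Answer: 239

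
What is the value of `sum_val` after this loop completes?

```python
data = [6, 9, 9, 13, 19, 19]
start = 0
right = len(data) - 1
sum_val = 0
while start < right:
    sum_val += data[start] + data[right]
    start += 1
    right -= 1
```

Sum of pairs from ends
`sum_val` takes the values: 0 → 25 → 53 → 75

Answer: 75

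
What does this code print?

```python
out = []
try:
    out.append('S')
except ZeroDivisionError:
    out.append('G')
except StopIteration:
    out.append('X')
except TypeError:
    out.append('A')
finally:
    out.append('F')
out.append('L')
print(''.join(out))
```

Execution trace: 'S' (try body, no exception) → 'F' (finally) → 'L' (after the try/except). Output: SFL

Answer: SFL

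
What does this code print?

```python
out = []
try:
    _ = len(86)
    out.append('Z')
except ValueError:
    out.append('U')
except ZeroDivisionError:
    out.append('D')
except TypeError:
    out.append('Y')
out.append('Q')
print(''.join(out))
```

Execution trace: 'Y' (except TypeError) → 'Q' (after the try/except). Output: YQ

Answer: YQ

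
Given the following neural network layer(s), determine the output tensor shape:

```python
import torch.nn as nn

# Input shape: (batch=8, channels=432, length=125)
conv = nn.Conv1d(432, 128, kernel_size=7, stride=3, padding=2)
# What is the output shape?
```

Input: (8, 432, 125) -> Output: (8, 128, 41)

Answer: (8, 128, 41)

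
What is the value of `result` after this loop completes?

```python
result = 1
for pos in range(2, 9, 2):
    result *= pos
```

Product of even numbers 2 to 8
`result` takes the values: 1 → 2 → 8 → 48 → 384

Answer: 384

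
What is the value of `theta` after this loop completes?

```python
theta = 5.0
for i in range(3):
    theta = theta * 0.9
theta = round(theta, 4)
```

Exponential decay: 5.0 * 0.9^3
`theta` takes the values: 5.0 → 4.5 → 4.05 → 3.645

Answer: 3.645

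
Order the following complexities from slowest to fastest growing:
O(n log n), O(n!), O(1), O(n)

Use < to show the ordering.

Ordered by growth rate: O(1) < O(n) < O(n log n) < O(n!)

Answer: O(1) < O(n) < O(n log n) < O(n!)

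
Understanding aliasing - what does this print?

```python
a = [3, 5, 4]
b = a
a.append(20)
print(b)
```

Key concept: basic list aliasing.
Step by step:
`a = [3, 5, 4]` → a = [3, 5, 4]
`b = a` → b = [3, 5, 4] (same object as a)
`a.append(20)` → a = [3, 5, 4, 20] (same object as b); b = [3, 5, 4, 20] (same object as a)
`print(b)` → prints [3, 5, 4, 20]

Answer: [3, 5, 4, 20]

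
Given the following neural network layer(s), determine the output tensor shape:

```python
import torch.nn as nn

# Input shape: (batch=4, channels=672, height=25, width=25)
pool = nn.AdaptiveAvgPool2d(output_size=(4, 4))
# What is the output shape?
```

Input: (4, 672, 25, 25) -> Output: (4, 672, 4, 4)

Answer: (4, 672, 4, 4)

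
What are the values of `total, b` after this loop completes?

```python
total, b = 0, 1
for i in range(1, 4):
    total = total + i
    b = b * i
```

Sum and factorial of 1 to 3
`total, b` takes the values: (0, 1) → (1, 1) → (3, 1) → (3, 2) → (6, 2) → (6, 6)

Answer: 6, 6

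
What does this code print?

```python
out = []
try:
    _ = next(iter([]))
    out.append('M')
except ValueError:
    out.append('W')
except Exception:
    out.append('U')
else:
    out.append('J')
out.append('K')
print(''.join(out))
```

Execution trace: 'U' (except Exception) → 'K' (after the try/except). Output: UK

Answer: UK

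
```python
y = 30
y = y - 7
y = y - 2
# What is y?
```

Trace:
`y = 30` → y = 30
`y = y - 7` → y = 23
`y = y - 2` → y = 21
So y = 21

Answer: 21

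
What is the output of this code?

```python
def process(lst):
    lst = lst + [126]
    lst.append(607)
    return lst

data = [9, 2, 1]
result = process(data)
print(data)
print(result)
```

Key concept: rebinding parameter vs mutation.
Step by step:
`data = [9, 2, 1]` → data = [9, 2, 1]
`result = process(data)` → result = [9, 2, 1, 126, 607]
`print(data)` → prints [9, 2, 1]
`print(result)` → prints [9, 2, 1, 126, 607]

Answer:
[9, 2, 1]
[9, 2, 1, 126, 607]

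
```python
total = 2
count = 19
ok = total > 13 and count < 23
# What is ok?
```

Trace:
`total = 2` → total = 2
`count = 19` → count = 19
`ok = total > 13 and count < 23` → ok = False
So ok = False

Answer: False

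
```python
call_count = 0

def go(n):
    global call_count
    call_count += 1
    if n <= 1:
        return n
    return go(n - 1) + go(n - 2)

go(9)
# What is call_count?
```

Calls(n) = 1 + Calls(n-1) + Calls(n-2); Calls(0)=Calls(1)=1. For n=9 this gives 109.

Answer: 109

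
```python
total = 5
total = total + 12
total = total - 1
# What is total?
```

Trace:
`total = 5` → total = 5
`total = total + 12` → total = 17
`total = total - 1` → total = 16
So total = 16

Answer: 16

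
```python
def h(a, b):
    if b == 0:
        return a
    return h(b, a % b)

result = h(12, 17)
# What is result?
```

h(12, 17) -> h(17, 12) -> h(12, 5) -> h(5, 2) -> h(2, 1) -> h(1, 0) -> 1

Answer: 1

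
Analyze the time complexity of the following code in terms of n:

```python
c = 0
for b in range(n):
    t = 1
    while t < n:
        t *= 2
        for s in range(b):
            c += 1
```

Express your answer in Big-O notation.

Each loop level contributes: n × log n × n. Multiplying the contributions gives O(n^2 log n).

Answer: O(n^2 log n)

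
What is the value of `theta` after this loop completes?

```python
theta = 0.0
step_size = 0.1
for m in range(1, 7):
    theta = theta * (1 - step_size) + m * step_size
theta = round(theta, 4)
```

Moving average with lr=0.1
`theta` takes the values: 0.0 → 0.1 → 0.29 → 0.561 → 0.9049 → 1.31441 → 1.782969 → 1.783

Answer: 1.783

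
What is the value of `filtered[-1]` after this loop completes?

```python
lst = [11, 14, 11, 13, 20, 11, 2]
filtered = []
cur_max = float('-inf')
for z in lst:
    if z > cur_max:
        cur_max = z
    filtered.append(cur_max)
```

Running max ends at 20
`filtered` takes the values: [] → [11] → [11, 14] → [11, 14, 14] → [11, 14, 14, 14] → [11, 14, 14, 14, 20] → [11, 14, 14, 14, 20, 20] → [11, 14, 14, 14, 20, 20, 20]
So `filtered[-1]` = 20

Answer: 20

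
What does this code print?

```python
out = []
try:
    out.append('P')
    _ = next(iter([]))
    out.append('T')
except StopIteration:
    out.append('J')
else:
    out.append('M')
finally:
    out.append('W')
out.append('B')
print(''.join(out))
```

Execution trace: 'P' (try body) → 'J' (except StopIteration) → 'W' (finally) → 'B' (after the try/except). Output: PJWB

Answer: PJWB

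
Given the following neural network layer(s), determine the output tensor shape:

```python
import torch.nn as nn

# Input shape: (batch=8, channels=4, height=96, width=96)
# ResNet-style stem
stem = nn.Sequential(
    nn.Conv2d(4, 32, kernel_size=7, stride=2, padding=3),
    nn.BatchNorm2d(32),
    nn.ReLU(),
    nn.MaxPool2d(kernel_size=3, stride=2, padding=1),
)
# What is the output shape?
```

Input: (8, 4, 96, 96) -> after Conv2d 7x7 stride=2: (8, 32, 48, 48) -> Output: (8, 32, 24, 24)

Answer: (8, 32, 24, 24)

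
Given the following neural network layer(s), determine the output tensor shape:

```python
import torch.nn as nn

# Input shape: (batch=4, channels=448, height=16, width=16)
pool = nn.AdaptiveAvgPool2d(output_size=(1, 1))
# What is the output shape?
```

Input: (4, 448, 16, 16) -> Output: (4, 448, 1, 1)

Answer: (4, 448, 1, 1)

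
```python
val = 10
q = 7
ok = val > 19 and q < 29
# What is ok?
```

Trace:
`val = 10` → val = 10
`q = 7` → q = 7
`ok = val > 19 and q < 29` → ok = False
So ok = False

Answer: False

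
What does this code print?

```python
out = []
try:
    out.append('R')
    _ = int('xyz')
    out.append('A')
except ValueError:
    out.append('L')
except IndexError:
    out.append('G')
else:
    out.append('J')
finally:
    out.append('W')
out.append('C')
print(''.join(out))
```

Execution trace: 'R' (try body) → 'L' (except ValueError) → 'W' (finally) → 'C' (after the try/except). Output: RLWC

Answer: RLWC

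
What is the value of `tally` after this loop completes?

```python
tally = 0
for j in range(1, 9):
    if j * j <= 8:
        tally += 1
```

Count numbers where j² ≤ 8
`tally` takes the values: 0 → 1 → 2

Answer: 2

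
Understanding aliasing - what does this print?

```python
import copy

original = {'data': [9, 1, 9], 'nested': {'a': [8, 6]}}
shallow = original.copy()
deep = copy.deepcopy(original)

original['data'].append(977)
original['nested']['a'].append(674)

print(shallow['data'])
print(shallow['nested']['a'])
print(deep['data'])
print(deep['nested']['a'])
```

Key concept: comparing shallow vs deep copy.
Step by step:
`original = {'data': [9, 1, 9], 'nested': {'a': [8, 6]}}` → original = {'data': [9, 1, 9], 'nested': {'a': [8, 6]}}
`shallow = original.copy()` → shallow = {'data': [9, 1, 9], 'nested': {'a': [8, 6]}}
`deep = copy.deepcopy(original)` → deep = {'data': [9, 1, 9], 'nested': {'a': [8, 6]}}
`original['data'].append(977)` → original = {'data': [9, 1, 9, 977], 'nested': {'a': [8, 6]}}; shallow = {'data': [9, 1, 9, 977], 'nested': {'a': [8, 6]}}
`original['nested']['a'].append(674)` → original = {'data': [9, 1, 9, 977], 'nested': {'a': [8, 6, 674]}}; shallow = {'data': [9, 1, 9, 977], 'nested': {'a': [8, 6, 674]}}
`print(shallow['data'])` → prints [9, 1, 9, 977]
`print(shallow['nested']['a'])` → prints [8, 6, 674]
`print(deep['data'])` → prints [9, 1, 9]
`print(deep['nested']['a'])` → prints [8, 6]

Answer:
[9, 1, 9, 977]
[8, 6, 674]
[9, 1, 9]
[8, 6]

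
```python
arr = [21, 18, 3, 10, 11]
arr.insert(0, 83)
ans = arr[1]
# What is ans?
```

Trace:
`arr = [21, 18, 3, 10, 11]` → arr = [21, 18, 3, 10, 11]
`arr.insert(0, 83)` → arr = [83, 21, 18, 3, 10, 11]
`ans = arr[1]` → ans = 21
So ans = 21

Answer: 21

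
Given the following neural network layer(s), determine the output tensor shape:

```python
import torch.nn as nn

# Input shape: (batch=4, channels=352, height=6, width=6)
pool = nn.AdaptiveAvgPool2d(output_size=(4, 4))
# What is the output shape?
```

Input: (4, 352, 6, 6) -> Output: (4, 352, 4, 4)

Answer: (4, 352, 4, 4)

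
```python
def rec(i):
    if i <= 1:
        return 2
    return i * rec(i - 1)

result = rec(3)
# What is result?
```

rec(3) = 3 * 2 * 2 = 12

Answer: 12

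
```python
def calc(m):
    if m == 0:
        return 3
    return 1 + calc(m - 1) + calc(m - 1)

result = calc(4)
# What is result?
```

calc(m) = 1 + 2·calc(m-1), calc(0)=3. Closed form: (3+1)·2^4 - 1 = 63.

Answer: 63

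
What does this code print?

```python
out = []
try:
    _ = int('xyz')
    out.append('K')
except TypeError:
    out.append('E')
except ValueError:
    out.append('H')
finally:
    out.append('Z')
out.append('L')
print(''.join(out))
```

Execution trace: 'H' (except ValueError) → 'Z' (finally) → 'L' (after the try/except). Output: HZL

Answer: HZL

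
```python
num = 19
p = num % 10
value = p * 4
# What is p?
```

Trace:
`num = 19` → num = 19
`p = num % 10` → p = 9
`value = p * 4` → value = 36
So p = 9

Answer: 9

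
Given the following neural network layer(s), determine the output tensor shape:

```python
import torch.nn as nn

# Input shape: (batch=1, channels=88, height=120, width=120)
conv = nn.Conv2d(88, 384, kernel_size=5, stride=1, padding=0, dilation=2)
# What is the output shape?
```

Input: (1, 88, 120, 120) -> Output: (1, 384, 112, 112)

Answer: (1, 384, 112, 112)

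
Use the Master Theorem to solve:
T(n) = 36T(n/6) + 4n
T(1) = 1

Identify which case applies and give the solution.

a=36, b=6, f(n)=4n. log_6(36) = 2. Since c=1 < 2, Case 1 applies: T(n) = Θ(n^log_b(a)) = O(n^2).

Answer: O(n^2) - Case 1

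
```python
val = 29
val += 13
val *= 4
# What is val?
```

Trace:
`val = 29` → val = 29
`val += 13` → val = 42
`val *= 4` → val = 168
So val = 168

Answer: 168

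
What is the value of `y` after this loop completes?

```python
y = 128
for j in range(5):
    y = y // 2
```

Halve 5 times: 128 // 2^5 = 4
`y` takes the values: 128 → 64 → 32 → 16 → 8 → 4

Answer: 4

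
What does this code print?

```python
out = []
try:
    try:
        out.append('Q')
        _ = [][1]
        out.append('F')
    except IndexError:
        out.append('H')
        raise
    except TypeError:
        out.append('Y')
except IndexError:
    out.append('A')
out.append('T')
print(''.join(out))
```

Execution trace: 'Q' (inner try body) → 'H' (inner except IndexError) → 'A' (outer except IndexError) → 'T' (after the try/except). Output: QHAT

Answer: QHAT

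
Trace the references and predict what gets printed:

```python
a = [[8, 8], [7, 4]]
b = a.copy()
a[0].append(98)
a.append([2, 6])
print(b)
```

Key concept: shallow copy with nested lists.
Step by step:
`a = [[8, 8], [7, 4]]` → a = [[8, 8], [7, 4]]
`b = a.copy()` → b = [[8, 8], [7, 4]]
`a[0].append(98)` → a = [[8, 8, 98], [7, 4]]; b = [[8, 8, 98], [7, 4]]
`a.append([2, 6])` → a = [[8, 8, 98], [7, 4], [2, 6]]
`print(b)` → prints [[8, 8, 98], [7, 4]]

Answer: [[8, 8, 98], [7, 4]]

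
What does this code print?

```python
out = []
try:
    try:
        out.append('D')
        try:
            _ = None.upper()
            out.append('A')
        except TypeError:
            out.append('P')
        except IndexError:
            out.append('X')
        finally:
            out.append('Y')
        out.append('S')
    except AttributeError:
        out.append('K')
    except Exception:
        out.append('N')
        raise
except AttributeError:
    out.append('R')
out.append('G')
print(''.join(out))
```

Execution trace: 'D' (try body) → 'Y' (inner finally) → 'K' (except AttributeError) → 'G' (after the try/except). Output: DYKG

Answer: DYKG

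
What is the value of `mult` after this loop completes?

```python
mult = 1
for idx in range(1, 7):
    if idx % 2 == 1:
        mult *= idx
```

Product of odd numbers 1 to 6
`mult` takes the values: 1 → 3 → 15

Answer: 15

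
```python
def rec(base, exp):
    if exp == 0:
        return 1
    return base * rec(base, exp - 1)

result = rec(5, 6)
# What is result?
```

rec(5, 6) = 5 * 5 * 5 * 5 * 5 * 5 = 15625

Answer: 15625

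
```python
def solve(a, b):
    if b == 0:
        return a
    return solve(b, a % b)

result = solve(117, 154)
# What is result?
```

solve(117, 154) -> solve(154, 117) -> solve(117, 37) -> solve(37, 6) -> solve(6, 1) -> solve(1, 0) -> 1

Answer: 1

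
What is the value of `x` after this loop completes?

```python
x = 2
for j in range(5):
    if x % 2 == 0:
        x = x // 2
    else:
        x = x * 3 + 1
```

Collatz-style transformation from 2
`x` takes the values: 2 → 1 → 4 → 2 → 1 → 4

Answer: 4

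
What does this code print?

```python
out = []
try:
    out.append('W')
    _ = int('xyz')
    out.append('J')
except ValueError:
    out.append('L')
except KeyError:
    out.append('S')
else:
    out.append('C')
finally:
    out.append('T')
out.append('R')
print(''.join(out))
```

Execution trace: 'W' (try body) → 'L' (except ValueError) → 'T' (finally) → 'R' (after the try/except). Output: WLTR

Answer: WLTR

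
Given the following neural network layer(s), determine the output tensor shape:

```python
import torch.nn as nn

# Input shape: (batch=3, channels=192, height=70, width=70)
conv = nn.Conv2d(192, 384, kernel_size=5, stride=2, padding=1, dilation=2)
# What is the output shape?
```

Input: (3, 192, 70, 70) -> Output: (3, 384, 32, 32)

Answer: (3, 384, 32, 32)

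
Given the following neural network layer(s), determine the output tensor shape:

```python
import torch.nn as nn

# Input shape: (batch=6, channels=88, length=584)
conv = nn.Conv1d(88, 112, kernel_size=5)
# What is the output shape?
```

Input: (6, 88, 584) -> Output: (6, 112, 580)

Answer: (6, 112, 580)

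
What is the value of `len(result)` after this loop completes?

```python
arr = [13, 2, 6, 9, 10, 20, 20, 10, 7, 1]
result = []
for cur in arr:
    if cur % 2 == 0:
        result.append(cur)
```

Count even numbers in [13, 2, 6, 9, 10, 20, 20, 10, 7, 1]
`result` takes the values: [] → [2] → [2, 6] → [2, 6, 10] → [2, 6, 10, 20] → [2, 6, 10, 20, 20] → [2, 6, 10, 20, 20, 10]
So `len(result)` = 6

Answer: 6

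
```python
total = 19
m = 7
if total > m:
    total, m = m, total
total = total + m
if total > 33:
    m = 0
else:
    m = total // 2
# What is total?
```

Trace:
`total = 19` → total = 19
`m = 7` → m = 7
`if total > m: ...` → total > m is True → total = 7; m = 19
`total = total + m` → total = 26
`if total > 33: ...` → total > 33 is False, take else branch → m = 13
So total = 26

Answer: 26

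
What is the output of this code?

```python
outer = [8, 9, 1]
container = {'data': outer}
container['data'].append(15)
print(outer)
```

Key concept: dict holds reference to list.
Step by step:
`outer = [8, 9, 1]` → outer = [8, 9, 1]
`container = {'data': outer}` → container = {'data': [8, 9, 1]}
`container['data'].append(15)` → outer = [8, 9, 1, 15]; container = {'data': [8, 9, 1, 15]}
`print(outer)` → prints [8, 9, 1, 15]

Answer: [8, 9, 1, 15]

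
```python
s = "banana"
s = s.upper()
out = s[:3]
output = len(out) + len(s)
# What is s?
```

Trace:
`s = "banana"` → s = 'banana'
`s = s.upper()` → s = 'BANANA'
`out = s[:3]` → out = 'BAN'
`output = len(out) + len(s)` → output = 9
So s = 'BANANA'

Answer: 'BANANA'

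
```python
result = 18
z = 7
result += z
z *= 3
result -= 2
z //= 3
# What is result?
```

Trace:
`result = 18` → result = 18
`z = 7` → z = 7
`result += z` → result = 25
`z *= 3` → z = 21
`result -= 2` → result = 23
`z //= 3` → z = 7
So result = 23

Answer: 23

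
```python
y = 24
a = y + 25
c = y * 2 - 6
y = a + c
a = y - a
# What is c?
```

Trace:
`y = 24` → y = 24
`a = y + 25` → a = 49
`c = y * 2 - 6` → c = 42
`y = a + c` → y = 91
`a = y - a` → a = 42
So c = 42

Answer: 42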